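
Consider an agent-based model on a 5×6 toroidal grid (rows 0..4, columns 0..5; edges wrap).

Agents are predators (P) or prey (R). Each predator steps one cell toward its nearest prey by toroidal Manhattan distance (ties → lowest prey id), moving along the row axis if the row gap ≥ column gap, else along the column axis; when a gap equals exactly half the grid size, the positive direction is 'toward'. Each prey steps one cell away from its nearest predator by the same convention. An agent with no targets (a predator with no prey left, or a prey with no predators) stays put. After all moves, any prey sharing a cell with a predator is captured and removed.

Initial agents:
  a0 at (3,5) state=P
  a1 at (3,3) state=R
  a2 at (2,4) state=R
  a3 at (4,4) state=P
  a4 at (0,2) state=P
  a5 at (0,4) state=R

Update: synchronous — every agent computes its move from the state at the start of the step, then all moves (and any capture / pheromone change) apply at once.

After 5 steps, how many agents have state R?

t=1: a0@(3,4):P a1@(3,2):R a2@(1,4):R a3@(0,4):P a4@(0,3):P a5@(1,4):R
t=2: a0@(3,3):P a1@(3,1):R a2@(2,4):R a3@(1,4):P a4@(1,3):P a5@(2,4):R
t=3: a0@(3,2):P a1@(3,0):R a2@(3,4):R a3@(2,4):P a4@(2,3):P a5@(3,4):R
t=4: a0@(3,1):P a1@(3,5):R a2@(4,4):R a3@(3,4):P a4@(3,3):P a5@(4,4):R
t=5: a0@(3,0):P a2@(0,4):R a3@(3,5):P a4@(3,4):P a5@(0,4):R

2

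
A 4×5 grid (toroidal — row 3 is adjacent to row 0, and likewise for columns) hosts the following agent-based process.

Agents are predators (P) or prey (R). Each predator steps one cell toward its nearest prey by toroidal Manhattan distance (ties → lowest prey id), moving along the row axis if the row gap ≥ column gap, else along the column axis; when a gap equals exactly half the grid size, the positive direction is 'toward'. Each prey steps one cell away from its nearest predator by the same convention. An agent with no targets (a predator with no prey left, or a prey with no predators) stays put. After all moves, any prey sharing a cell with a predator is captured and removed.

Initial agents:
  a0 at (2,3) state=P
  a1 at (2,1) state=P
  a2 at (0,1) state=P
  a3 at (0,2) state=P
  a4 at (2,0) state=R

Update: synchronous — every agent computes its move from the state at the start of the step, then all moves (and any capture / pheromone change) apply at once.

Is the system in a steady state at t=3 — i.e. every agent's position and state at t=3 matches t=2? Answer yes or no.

t=1: a0@(2,4):P a1@(2,0):P a2@(1,1):P a3@(1,2):P
t=2: (unchanged — steady state)

yes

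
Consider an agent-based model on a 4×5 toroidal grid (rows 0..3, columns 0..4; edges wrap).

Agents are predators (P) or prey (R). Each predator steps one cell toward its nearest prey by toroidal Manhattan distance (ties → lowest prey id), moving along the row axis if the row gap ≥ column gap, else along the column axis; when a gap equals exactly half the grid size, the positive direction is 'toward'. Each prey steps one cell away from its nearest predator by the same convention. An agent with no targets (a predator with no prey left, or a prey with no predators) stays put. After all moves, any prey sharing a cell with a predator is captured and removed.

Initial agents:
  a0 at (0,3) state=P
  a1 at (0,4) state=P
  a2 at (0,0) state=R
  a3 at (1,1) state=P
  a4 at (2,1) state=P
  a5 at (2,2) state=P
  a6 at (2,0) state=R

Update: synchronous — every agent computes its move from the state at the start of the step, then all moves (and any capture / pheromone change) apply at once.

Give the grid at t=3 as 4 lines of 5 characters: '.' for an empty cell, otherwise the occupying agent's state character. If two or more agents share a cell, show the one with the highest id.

t=1: a0@(0,4):P a1@(0,0):P a3@(0,1):P a4@(2,0):P a5@(2,1):P a6@(2,4):R
t=2: a0@(1,4):P a1@(1,0):P a3@(1,1):P a4@(2,4):P a5@(2,0):P a6@(2,3):R
t=3: a0@(2,4):P a1@(1,4):P a3@(1,2):P a4@(2,3):P a5@(2,4):P a6@(2,2):R

.....
..P.P
..RPP
.....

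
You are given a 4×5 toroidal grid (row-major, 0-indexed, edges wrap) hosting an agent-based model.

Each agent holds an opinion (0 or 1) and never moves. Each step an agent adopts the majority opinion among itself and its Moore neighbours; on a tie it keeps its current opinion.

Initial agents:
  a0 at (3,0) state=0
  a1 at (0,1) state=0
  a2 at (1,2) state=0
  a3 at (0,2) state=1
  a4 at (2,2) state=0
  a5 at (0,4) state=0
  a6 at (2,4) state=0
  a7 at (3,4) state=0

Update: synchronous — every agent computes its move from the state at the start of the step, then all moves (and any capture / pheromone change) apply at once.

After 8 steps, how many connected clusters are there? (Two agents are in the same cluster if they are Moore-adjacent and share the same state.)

t=1: a0@(3,0):0 a1@(0,1):0 a2@(1,2):0 a3@(0,2):0 a4@(2,2):0 a5@(0,4):0 a6@(2,4):0 a7@(3,4):0
t=2: (unchanged — steady state)

1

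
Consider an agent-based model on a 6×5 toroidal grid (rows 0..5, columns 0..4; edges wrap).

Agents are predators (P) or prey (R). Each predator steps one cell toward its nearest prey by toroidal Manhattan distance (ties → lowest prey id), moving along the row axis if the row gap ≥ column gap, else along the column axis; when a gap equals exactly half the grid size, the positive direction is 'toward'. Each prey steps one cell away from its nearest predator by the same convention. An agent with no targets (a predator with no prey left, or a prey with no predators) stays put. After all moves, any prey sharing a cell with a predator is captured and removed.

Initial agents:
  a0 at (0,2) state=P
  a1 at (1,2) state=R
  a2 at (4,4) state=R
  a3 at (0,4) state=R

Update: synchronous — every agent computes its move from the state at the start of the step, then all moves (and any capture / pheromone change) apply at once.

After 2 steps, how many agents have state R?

3

t=1: a0@(1,2):P a1@(2,2):R a2@(3,4):R a3@(0,0):R
t=2: a0@(2,2):P a1@(3,2):R a2@(4,4):R a3@(0,4):R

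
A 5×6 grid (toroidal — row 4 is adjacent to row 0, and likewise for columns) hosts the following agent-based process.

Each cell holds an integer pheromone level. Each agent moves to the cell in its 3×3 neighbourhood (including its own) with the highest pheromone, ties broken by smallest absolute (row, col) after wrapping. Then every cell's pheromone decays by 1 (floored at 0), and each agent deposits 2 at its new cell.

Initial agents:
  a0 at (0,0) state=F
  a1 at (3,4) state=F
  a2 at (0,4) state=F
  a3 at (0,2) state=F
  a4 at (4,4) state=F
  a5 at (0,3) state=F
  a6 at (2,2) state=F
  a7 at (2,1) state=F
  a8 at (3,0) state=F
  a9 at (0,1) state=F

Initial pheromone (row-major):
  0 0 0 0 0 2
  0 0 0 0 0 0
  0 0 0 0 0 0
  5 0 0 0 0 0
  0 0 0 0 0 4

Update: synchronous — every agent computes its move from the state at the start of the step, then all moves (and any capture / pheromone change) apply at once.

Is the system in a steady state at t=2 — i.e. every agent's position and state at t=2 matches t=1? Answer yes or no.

no

t=1: a0@(4,5) a1@(4,5) a2@(4,5) a3@(0,1) a4@(4,5) a5@(0,2) a6@(1,1) a7@(3,0) a8@(3,0) a9@(0,0) | pheromone: 2 2 2 0 0 1 / 0 2 0 0 0 0 / 0 0 0 0 0 0 / 8 0 0 0 0 0 / 0 0 0 0 0 11
t=2: a0@(4,5) a1@(4,5) a2@(4,5) a3@(0,0) a4@(4,5) a5@(0,1) a6@(0,0) a7@(4,5) a8@(4,5) a9@(4,5) | pheromone: 5 3 1 0 0 0 / 0 1 0 0 0 0 / 0 0 0 0 0 0 / 7 0 0 0 0 0 / 0 0 0 0 0 24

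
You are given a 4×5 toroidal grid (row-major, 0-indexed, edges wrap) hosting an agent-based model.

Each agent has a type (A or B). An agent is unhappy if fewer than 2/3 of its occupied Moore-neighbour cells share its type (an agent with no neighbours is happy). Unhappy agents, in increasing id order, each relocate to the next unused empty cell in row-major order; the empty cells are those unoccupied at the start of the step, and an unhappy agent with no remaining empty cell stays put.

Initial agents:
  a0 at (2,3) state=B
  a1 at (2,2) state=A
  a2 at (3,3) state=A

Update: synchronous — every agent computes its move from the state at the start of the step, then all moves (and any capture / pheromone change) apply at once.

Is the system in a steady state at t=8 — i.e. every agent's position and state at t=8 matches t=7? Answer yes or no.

t=1: a0@(0,0):B a1@(0,1):A a2@(0,2):A
t=2: a0@(0,3):B a1@(0,4):A a2@(0,2):A
t=3: a0@(0,0):B a1@(0,1):A a2@(1,0):A
t=4: a0@(0,2):B a1@(0,3):A a2@(0,4):A
t=5: a0@(0,0):B a1@(0,1):A a2@(0,4):A
t=6: a0@(0,2):B a1@(0,3):A a2@(1,0):A
t=7: a0@(0,0):B a1@(0,1):A a2@(1,0):A
t=8: a0@(0,2):B a1@(0,3):A a2@(0,4):A

no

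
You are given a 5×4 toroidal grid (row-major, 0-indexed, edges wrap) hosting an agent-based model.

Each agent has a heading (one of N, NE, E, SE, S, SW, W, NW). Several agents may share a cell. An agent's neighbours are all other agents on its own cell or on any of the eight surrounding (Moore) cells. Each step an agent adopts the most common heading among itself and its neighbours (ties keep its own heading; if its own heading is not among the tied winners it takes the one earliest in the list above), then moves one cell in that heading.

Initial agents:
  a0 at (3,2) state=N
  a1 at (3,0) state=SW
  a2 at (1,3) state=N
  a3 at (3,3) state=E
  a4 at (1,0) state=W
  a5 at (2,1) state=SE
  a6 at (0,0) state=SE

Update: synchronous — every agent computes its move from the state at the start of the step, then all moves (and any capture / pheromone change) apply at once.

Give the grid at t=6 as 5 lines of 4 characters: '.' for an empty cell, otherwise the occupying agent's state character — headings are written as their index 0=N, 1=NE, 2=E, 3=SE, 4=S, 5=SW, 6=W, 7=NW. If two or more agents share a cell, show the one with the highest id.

....
..3.
.333
...3
3...

t=1: a0@(2,2):N a1@(4,3):SW a2@(0,3):N a3@(3,0):E a4@(2,1):SE a5@(3,2):SE a6@(1,1):SE
t=2: a0@(3,3):SE a1@(0,2):SW a2@(4,3):N a3@(3,1):E a4@(3,2):SE a5@(4,3):SE a6@(2,2):SE
t=3: a0@(4,0):SE a1@(1,1):SW a2@(0,0):SE a3@(4,2):SE a4@(4,3):SE a5@(0,0):SE a6@(3,3):SE
t=4: a0@(0,1):SE a1@(2,2):SE a2@(1,1):SE a3@(0,3):SE a4@(0,0):SE a5@(1,1):SE a6@(4,0):SE
t=5: a0@(1,2):SE a1@(3,3):SE a2@(2,2):SE a3@(1,0):SE a4@(1,1):SE a5@(2,2):SE a6@(0,1):SE
t=6: a0@(2,3):SE a1@(4,0):SE a2@(3,3):SE a3@(2,1):SE a4@(2,2):SE a5@(3,3):SE a6@(1,2):SE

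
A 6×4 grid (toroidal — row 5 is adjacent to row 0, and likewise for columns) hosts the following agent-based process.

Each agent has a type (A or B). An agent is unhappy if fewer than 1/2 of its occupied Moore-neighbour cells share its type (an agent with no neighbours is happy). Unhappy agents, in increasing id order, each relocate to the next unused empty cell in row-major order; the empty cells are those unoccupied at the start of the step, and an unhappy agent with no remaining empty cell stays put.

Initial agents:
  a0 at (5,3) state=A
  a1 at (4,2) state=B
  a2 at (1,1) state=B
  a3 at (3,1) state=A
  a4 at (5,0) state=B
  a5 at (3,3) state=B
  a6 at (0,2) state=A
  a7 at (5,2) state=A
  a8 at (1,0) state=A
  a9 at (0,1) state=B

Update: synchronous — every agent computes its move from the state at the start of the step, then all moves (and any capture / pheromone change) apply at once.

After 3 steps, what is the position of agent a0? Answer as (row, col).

(0, 1)

t=1: a0@(5,3):A a1@(0,0):B a2@(0,3):B a3@(1,2):A a4@(5,0):B a5@(3,3):B a6@(0,2):A a7@(5,2):A a8@(1,3):A a9@(2,0):B
t=2: a0@(0,1):A a1@(0,0):B a2@(1,0):B a3@(1,2):A a4@(5,0):B a5@(3,3):B a6@(0,2):A a7@(5,2):A a8@(1,1):A a9@(2,0):B
t=3: (unchanged — steady state)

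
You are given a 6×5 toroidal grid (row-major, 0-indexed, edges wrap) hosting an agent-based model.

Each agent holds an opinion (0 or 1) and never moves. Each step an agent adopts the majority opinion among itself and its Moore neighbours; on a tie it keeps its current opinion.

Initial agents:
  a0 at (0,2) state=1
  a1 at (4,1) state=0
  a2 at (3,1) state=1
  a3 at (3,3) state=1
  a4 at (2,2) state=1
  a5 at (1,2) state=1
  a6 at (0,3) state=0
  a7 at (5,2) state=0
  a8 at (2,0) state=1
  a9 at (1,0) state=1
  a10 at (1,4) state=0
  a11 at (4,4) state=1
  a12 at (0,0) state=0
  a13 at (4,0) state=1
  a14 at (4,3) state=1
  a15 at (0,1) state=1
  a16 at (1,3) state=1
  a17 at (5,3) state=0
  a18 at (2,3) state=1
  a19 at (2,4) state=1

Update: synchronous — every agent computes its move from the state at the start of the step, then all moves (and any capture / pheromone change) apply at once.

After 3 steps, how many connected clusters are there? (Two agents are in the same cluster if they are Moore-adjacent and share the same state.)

2

t=1: a0@(0,2):1 a1@(4,1):0 a2@(3,1):1 a3@(3,3):1 a4@(2,2):1 a5@(1,2):1 a6@(0,3):0 a7@(5,2):0 a8@(2,0):1 a9@(1,0):1 a10@(1,4):1 a11@(4,4):1 a12@(0,0):0 a13@(4,0):1 a14@(4,3):1 a15@(0,1):1 a16@(1,3):1 a17@(5,3):0 a18@(2,3):1 a19@(2,4):1
t=2: a0@(0,2):1 a1@(4,1):0 a2@(3,1):1 a3@(3,3):1 a4@(2,2):1 a5@(1,2):1 a6@(0,3):1 a7@(5,2):0 a8@(2,0):1 a9@(1,0):1 a10@(1,4):1 a11@(4,4):1 a12@(0,0):1 a13@(4,0):1 a14@(4,3):1 a15@(0,1):1 a16@(1,3):1 a17@(5,3):0 a18@(2,3):1 a19@(2,4):1
t=3: a0@(0,2):1 a1@(4,1):0 a2@(3,1):1 a3@(3,3):1 a4@(2,2):1 a5@(1,2):1 a6@(0,3):1 a7@(5,2):1 a8@(2,0):1 a9@(1,0):1 a10@(1,4):1 a11@(4,4):1 a12@(0,0):1 a13@(4,0):1 a14@(4,3):1 a15@(0,1):1 a16@(1,3):1 a17@(5,3):1 a18@(2,3):1 a19@(2,4):1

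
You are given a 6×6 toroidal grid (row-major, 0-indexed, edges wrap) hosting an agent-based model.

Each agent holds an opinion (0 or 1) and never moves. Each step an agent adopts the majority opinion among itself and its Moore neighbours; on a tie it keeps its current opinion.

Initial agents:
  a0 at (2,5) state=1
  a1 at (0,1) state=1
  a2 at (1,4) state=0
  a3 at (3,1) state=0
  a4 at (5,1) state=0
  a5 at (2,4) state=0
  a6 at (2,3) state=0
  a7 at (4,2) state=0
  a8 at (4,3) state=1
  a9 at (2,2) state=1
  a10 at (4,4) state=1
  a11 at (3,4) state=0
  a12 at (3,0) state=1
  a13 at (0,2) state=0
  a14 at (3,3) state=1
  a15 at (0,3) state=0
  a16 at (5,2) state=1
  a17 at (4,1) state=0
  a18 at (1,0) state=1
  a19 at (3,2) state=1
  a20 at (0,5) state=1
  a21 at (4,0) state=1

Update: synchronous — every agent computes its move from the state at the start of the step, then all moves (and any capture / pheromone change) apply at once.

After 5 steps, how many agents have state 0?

8

t=1: a0@(2,5):1 a1@(0,1):1 a2@(1,4):0 a3@(3,1):1 a4@(5,1):0 a5@(2,4):0 a6@(2,3):0 a7@(4,2):0 a8@(4,3):1 a9@(2,2):1 a10@(4,4):1 a11@(3,4):1 a12@(3,0):1 a13@(0,2):0 a14@(3,3):1 a15@(0,3):0 a16@(5,2):0 a17@(4,1):0 a18@(1,0):1 a19@(3,2):1 a20@(0,5):1 a21@(4,0):0
t=2: a0@(2,5):1 a1@(0,1):0 a2@(1,4):0 a3@(3,1):1 a4@(5,1):0 a5@(2,4):0 a6@(2,3):1 a7@(4,2):0 a8@(4,3):1 a9@(2,2):1 a10@(4,4):1 a11@(3,4):1 a12@(3,0):1 a13@(0,2):0 a14@(3,3):1 a15@(0,3):0 a16@(5,2):0 a17@(4,1):0 a18@(1,0):1 a19@(3,2):1 a20@(0,5):1 a21@(4,0):0
t=3: a0@(2,5):1 a1@(0,1):0 a2@(1,4):0 a3@(3,1):1 a4@(5,1):0 a5@(2,4):1 a6@(2,3):1 a7@(4,2):0 a8@(4,3):1 a9@(2,2):1 a10@(4,4):1 a11@(3,4):1 a12@(3,0):1 a13@(0,2):0 a14@(3,3):1 a15@(0,3):0 a16@(5,2):0 a17@(4,1):0 a18@(1,0):1 a19@(3,2):1 a20@(0,5):1 a21@(4,0):0
t=4: a0@(2,5):1 a1@(0,1):0 a2@(1,4):1 a3@(3,1):1 a4@(5,1):0 a5@(2,4):1 a6@(2,3):1 a7@(4,2):0 a8@(4,3):1 a9@(2,2):1 a10@(4,4):1 a11@(3,4):1 a12@(3,0):1 a13@(0,2):0 a14@(3,3):1 a15@(0,3):0 a16@(5,2):0 a17@(4,1):0 a18@(1,0):1 a19@(3,2):1 a20@(0,5):1 a21@(4,0):0
t=5: (unchanged — steady state)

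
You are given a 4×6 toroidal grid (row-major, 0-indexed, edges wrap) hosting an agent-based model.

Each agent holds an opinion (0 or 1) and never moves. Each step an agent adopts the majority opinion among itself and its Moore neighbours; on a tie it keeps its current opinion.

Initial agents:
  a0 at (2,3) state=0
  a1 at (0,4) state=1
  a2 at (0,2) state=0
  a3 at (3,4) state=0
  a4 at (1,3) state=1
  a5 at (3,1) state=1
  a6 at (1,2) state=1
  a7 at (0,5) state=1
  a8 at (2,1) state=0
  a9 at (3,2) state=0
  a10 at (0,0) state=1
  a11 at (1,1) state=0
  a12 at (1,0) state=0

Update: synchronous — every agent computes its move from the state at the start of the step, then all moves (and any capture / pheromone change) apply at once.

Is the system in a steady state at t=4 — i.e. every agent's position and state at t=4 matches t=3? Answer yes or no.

no

t=1: a0@(2,3):0 a1@(0,4):1 a2@(0,2):0 a3@(3,4):0 a4@(1,3):1 a5@(3,1):0 a6@(1,2):0 a7@(0,5):1 a8@(2,1):0 a9@(3,2):0 a10@(0,0):1 a11@(1,1):0 a12@(1,0):0
t=2: a0@(2,3):0 a1@(0,4):1 a2@(0,2):0 a3@(3,4):0 a4@(1,3):0 a5@(3,1):0 a6@(1,2):0 a7@(0,5):1 a8@(2,1):0 a9@(3,2):0 a10@(0,0):0 a11@(1,1):0 a12@(1,0):0
t=3: a0@(2,3):0 a1@(0,4):1 a2@(0,2):0 a3@(3,4):0 a4@(1,3):0 a5@(3,1):0 a6@(1,2):0 a7@(0,5):0 a8@(2,1):0 a9@(3,2):0 a10@(0,0):0 a11@(1,1):0 a12@(1,0):0
t=4: a0@(2,3):0 a1@(0,4):0 a2@(0,2):0 a3@(3,4):0 a4@(1,3):0 a5@(3,1):0 a6@(1,2):0 a7@(0,5):0 a8@(2,1):0 a9@(3,2):0 a10@(0,0):0 a11@(1,1):0 a12@(1,0):0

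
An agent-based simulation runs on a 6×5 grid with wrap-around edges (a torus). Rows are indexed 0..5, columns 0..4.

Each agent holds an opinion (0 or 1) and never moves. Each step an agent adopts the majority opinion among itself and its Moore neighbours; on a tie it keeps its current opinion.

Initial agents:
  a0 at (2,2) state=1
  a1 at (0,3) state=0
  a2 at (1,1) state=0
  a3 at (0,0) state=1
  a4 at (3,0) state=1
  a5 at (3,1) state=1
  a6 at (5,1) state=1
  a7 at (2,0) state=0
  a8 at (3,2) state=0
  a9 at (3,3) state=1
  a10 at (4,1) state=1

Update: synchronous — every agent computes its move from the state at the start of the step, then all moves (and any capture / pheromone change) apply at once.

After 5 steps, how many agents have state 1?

t=1: a0@(2,2):1 a1@(0,3):0 a2@(1,1):0 a3@(0,0):1 a4@(3,0):1 a5@(3,1):1 a6@(5,1):1 a7@(2,0):0 a8@(3,2):1 a9@(3,3):1 a10@(4,1):1
t=2: (unchanged — steady state)

8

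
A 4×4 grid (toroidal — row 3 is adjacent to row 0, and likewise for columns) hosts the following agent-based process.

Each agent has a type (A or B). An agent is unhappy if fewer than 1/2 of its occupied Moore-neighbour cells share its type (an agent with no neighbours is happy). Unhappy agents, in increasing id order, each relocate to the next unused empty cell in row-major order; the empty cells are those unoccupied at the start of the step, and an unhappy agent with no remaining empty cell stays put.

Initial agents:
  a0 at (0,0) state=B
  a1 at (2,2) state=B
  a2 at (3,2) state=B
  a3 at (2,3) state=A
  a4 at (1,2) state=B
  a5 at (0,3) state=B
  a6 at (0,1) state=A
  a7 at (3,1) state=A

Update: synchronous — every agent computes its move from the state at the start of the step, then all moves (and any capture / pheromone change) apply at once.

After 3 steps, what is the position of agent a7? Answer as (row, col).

t=1: a0@(0,2):B a1@(2,2):B a2@(1,0):B a3@(1,1):A a4@(1,2):B a5@(0,3):B a6@(1,3):A a7@(2,0):A
t=2: a0@(0,2):B a1@(0,0):B a2@(0,1):B a3@(2,1):A a4@(1,2):B a5@(0,3):B a6@(2,3):A a7@(2,0):A
t=3: (unchanged — steady state)

(2, 0)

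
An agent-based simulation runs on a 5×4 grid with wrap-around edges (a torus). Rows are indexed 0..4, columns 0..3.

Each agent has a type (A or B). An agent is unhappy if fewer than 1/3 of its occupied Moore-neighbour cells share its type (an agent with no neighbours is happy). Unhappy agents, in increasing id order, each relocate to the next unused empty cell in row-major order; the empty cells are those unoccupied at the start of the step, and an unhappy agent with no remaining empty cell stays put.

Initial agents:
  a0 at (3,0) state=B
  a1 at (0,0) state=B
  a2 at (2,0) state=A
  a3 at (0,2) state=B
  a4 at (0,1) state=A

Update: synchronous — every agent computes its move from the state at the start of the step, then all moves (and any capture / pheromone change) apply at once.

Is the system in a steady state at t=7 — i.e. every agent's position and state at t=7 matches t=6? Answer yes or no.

yes

t=1: a0@(0,3):B a1@(1,0):B a2@(1,1):A a3@(1,2):B a4@(1,3):A
t=2: a0@(0,3):B a1@(1,0):B a2@(0,0):A a3@(1,2):B a4@(0,1):A
t=3: (unchanged — steady state)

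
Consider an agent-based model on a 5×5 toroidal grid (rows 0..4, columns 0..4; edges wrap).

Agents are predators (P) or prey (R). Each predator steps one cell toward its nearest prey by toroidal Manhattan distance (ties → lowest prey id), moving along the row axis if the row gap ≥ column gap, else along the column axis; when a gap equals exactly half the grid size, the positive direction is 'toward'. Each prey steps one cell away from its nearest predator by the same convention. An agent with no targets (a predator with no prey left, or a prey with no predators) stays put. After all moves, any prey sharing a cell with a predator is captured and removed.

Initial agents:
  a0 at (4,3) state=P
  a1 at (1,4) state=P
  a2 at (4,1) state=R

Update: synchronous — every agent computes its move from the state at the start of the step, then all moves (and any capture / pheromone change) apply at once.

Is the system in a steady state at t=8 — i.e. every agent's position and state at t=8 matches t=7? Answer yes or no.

yes

t=1: a0@(4,2):P a1@(0,4):P a2@(4,0):R
t=2: a0@(4,1):P a1@(4,4):P
t=3: (unchanged — steady state)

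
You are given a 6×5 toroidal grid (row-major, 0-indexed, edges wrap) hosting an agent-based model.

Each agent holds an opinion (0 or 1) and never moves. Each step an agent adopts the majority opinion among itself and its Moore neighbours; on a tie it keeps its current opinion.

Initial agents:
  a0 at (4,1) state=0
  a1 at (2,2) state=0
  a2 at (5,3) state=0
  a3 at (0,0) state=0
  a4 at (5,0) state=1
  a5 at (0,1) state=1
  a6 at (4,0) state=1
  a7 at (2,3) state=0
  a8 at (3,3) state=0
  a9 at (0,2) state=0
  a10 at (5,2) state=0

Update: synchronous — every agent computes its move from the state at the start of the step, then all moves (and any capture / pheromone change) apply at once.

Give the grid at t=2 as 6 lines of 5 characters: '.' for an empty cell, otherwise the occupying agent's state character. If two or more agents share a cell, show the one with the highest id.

100..
.....
..00.
...0.
10...
1.00.

t=1: a0@(4,1):0 a1@(2,2):0 a2@(5,3):0 a3@(0,0):1 a4@(5,0):1 a5@(0,1):0 a6@(4,0):1 a7@(2,3):0 a8@(3,3):0 a9@(0,2):0 a10@(5,2):0
t=2: (unchanged — steady state)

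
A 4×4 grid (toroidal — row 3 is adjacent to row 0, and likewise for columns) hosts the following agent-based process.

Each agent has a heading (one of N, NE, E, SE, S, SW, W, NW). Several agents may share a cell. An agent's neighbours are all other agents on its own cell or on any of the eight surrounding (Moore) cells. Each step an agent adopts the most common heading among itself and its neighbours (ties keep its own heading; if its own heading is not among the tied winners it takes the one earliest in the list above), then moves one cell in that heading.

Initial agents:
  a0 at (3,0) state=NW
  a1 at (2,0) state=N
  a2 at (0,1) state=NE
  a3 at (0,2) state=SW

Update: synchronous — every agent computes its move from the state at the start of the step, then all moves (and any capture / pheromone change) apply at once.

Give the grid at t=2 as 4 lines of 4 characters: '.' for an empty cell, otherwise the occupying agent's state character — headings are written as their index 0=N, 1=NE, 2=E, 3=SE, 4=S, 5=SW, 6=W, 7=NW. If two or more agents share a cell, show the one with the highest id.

0...
..7.
5..1
....

t=1: a0@(2,3):NW a1@(1,0):N a2@(3,2):NE a3@(1,1):SW
t=2: a0@(1,2):NW a1@(0,0):N a2@(2,3):NE a3@(2,0):SW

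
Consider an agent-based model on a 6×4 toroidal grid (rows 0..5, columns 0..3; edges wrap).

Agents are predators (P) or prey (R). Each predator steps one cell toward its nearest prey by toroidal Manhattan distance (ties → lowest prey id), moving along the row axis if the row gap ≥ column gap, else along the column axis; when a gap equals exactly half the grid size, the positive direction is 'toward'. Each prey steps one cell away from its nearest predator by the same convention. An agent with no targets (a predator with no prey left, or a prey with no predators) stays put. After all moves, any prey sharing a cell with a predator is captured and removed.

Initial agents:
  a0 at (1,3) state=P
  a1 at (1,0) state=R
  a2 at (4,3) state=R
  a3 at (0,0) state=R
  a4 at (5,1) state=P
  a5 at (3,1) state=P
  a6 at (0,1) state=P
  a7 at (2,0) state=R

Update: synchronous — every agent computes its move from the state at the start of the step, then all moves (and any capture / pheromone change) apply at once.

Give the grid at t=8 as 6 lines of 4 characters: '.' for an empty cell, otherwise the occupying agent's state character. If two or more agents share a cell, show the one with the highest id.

t=1: a0@(1,0):P a1@(1,1):R a2@(3,3):R a3@(0,3):R a4@(0,1):P a5@(2,1):P a6@(0,0):P a7@(3,0):R
t=2: a0@(1,1):P a1@(1,2):R a2@(4,3):R a3@(0,2):R a4@(1,1):P a5@(1,1):P a6@(0,3):P a7@(4,0):R
t=3: a0@(1,2):P a1@(1,3):R a2@(3,3):R a3@(0,1):R a4@(1,2):P a5@(1,2):P a6@(0,2):P a7@(3,0):R
t=4: a0@(1,3):P a1@(1,0):R a2@(4,3):R a3@(0,0):R a4@(1,3):P a5@(1,3):P a6@(0,1):P a7@(4,0):R
t=5: a0@(1,0):P a1@(1,1):R a2@(3,3):R a3@(0,3):R a4@(1,0):P a5@(1,0):P a6@(0,0):P a7@(3,0):R
t=6: a0@(1,1):P a1@(1,2):R a2@(4,3):R a3@(0,2):R a4@(1,1):P a5@(1,1):P a6@(0,3):P a7@(4,0):R
t=7: a0@(1,2):P a1@(1,3):R a2@(3,3):R a3@(0,1):R a4@(1,2):P a5@(1,2):P a6@(0,2):P a7@(3,0):R
t=8: a0@(1,3):P a1@(1,0):R a2@(4,3):R a3@(0,0):R a4@(1,3):P a5@(1,3):P a6@(0,1):P a7@(4,0):R

RP..
R..P
....
....
R..R
....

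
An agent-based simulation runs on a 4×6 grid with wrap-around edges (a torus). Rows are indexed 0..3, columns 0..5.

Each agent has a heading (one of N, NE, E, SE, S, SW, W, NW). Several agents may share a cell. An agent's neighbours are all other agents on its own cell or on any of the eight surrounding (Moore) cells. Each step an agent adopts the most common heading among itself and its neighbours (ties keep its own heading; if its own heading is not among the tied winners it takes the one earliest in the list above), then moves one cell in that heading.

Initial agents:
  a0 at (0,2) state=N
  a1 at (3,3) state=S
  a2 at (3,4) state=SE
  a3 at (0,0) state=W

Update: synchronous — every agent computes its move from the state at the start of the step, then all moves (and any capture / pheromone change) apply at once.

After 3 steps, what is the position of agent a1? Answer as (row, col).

(2, 3)

t=1: a0@(3,2):N a1@(0,3):S a2@(0,5):SE a3@(0,5):W
t=2: a0@(2,2):N a1@(1,3):S a2@(1,0):SE a3@(0,4):W
t=3: a0@(1,2):N a1@(2,3):S a2@(2,1):SE a3@(0,3):W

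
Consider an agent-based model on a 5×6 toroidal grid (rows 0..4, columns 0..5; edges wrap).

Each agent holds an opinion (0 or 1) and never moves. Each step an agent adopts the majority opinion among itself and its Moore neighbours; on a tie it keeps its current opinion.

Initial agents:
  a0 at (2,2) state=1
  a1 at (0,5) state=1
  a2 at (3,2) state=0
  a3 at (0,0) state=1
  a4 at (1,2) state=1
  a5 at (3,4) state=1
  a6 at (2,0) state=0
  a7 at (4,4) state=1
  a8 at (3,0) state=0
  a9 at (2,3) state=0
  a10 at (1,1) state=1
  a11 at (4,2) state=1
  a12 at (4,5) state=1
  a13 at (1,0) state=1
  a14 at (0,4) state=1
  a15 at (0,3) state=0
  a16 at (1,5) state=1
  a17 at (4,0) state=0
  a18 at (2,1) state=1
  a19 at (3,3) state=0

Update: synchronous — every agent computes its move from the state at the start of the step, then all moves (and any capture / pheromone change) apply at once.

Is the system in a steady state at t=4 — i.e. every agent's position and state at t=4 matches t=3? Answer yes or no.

t=1: a0@(2,2):1 a1@(0,5):1 a2@(3,2):0 a3@(0,0):1 a4@(1,2):1 a5@(3,4):1 a6@(2,0):1 a7@(4,4):1 a8@(3,0):0 a9@(2,3):0 a10@(1,1):1 a11@(4,2):0 a12@(4,5):1 a13@(1,0):1 a14@(0,4):1 a15@(0,3):1 a16@(1,5):1 a17@(4,0):1 a18@(2,1):1 a19@(3,3):1
t=2: a0@(2,2):1 a1@(0,5):1 a2@(3,2):0 a3@(0,0):1 a4@(1,2):1 a5@(3,4):1 a6@(2,0):1 a7@(4,4):1 a8@(3,0):1 a9@(2,3):1 a10@(1,1):1 a11@(4,2):0 a12@(4,5):1 a13@(1,0):1 a14@(0,4):1 a15@(0,3):1 a16@(1,5):1 a17@(4,0):1 a18@(2,1):1 a19@(3,3):1
t=3: a0@(2,2):1 a1@(0,5):1 a2@(3,2):1 a3@(0,0):1 a4@(1,2):1 a5@(3,4):1 a6@(2,0):1 a7@(4,4):1 a8@(3,0):1 a9@(2,3):1 a10@(1,1):1 a11@(4,2):0 a12@(4,5):1 a13@(1,0):1 a14@(0,4):1 a15@(0,3):1 a16@(1,5):1 a17@(4,0):1 a18@(2,1):1 a19@(3,3):1
t=4: a0@(2,2):1 a1@(0,5):1 a2@(3,2):1 a3@(0,0):1 a4@(1,2):1 a5@(3,4):1 a6@(2,0):1 a7@(4,4):1 a8@(3,0):1 a9@(2,3):1 a10@(1,1):1 a11@(4,2):1 a12@(4,5):1 a13@(1,0):1 a14@(0,4):1 a15@(0,3):1 a16@(1,5):1 a17@(4,0):1 a18@(2,1):1 a19@(3,3):1

no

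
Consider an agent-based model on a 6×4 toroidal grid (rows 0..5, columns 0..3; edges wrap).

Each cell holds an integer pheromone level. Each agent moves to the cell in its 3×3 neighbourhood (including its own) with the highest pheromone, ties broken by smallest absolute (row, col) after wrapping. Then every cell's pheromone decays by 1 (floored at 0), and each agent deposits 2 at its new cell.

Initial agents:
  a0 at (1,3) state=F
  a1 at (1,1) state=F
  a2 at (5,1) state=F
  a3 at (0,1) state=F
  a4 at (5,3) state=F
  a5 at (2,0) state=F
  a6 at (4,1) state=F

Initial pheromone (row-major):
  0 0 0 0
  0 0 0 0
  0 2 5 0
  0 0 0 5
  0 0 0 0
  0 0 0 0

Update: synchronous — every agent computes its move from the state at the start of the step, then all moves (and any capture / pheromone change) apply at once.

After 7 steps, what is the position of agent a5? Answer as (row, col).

t=1: a0@(2,2) a1@(2,2) a2@(0,0) a3@(0,0) a4@(0,0) a5@(3,3) a6@(3,0) | pheromone: 6 0 0 0 / 0 0 0 0 / 0 1 8 0 / 2 0 0 6 / 0 0 0 0 / 0 0 0 0
t=2: a0@(2,2) a1@(2,2) a2@(0,0) a3@(0,0) a4@(0,0) a5@(2,2) a6@(3,3) | pheromone: 11 0 0 0 / 0 0 0 0 / 0 0 13 0 / 1 0 0 7 / 0 0 0 0 / 0 0 0 0
t=3: a0@(2,2) a1@(2,2) a2@(0,0) a3@(0,0) a4@(0,0) a5@(2,2) a6@(2,2) | pheromone: 16 0 0 0 / 0 0 0 0 / 0 0 20 0 / 0 0 0 6 / 0 0 0 0 / 0 0 0 0
t=4: a0@(2,2) a1@(2,2) a2@(0,0) a3@(0,0) a4@(0,0) a5@(2,2) a6@(2,2) | pheromone: 21 0 0 0 / 0 0 0 0 / 0 0 27 0 / 0 0 0 5 / 0 0 0 0 / 0 0 0 0
t=5: a0@(2,2) a1@(2,2) a2@(0,0) a3@(0,0) a4@(0,0) a5@(2,2) a6@(2,2) | pheromone: 26 0 0 0 / 0 0 0 0 / 0 0 34 0 / 0 0 0 4 / 0 0 0 0 / 0 0 0 0
t=6: a0@(2,2) a1@(2,2) a2@(0,0) a3@(0,0) a4@(0,0) a5@(2,2) a6@(2,2) | pheromone: 31 0 0 0 / 0 0 0 0 / 0 0 41 0 / 0 0 0 3 / 0 0 0 0 / 0 0 0 0
t=7: a0@(2,2) a1@(2,2) a2@(0,0) a3@(0,0) a4@(0,0) a5@(2,2) a6@(2,2) | pheromone: 36 0 0 0 / 0 0 0 0 / 0 0 48 0 / 0 0 0 2 / 0 0 0 0 / 0 0 0 0

(2, 2)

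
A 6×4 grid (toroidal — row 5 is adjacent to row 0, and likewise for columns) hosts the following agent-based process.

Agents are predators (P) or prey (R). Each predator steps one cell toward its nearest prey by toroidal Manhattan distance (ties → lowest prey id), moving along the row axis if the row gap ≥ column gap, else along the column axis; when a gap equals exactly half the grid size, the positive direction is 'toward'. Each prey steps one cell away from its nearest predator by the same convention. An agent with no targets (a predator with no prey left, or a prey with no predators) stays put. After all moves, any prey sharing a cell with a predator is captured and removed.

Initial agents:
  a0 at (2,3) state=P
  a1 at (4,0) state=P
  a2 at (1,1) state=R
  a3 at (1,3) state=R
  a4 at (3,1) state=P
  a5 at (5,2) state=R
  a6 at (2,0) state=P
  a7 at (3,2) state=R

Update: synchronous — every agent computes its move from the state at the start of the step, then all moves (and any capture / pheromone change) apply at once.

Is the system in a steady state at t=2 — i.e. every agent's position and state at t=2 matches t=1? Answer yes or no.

no

t=1: a0@(1,3):P a1@(4,1):P a2@(0,1):R a3@(0,3):R a4@(3,2):P a5@(5,1):R a6@(1,0):P a7@(3,3):R
t=2: a0@(0,3):P a1@(5,1):P a2@(1,1):R a3@(5,3):R a4@(3,3):P a5@(0,1):R a6@(0,0):P a7@(3,0):R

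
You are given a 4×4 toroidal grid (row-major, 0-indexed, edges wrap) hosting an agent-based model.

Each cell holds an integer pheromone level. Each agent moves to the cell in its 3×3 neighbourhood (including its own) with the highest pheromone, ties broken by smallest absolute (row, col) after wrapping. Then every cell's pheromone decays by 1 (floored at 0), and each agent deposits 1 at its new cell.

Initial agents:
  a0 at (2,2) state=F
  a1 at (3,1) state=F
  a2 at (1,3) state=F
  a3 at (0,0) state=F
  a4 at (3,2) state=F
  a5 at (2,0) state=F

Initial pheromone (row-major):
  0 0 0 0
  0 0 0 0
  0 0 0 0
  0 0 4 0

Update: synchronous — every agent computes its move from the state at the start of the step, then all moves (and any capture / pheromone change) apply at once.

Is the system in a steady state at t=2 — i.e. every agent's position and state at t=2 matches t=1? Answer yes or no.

t=1: a0@(3,2) a1@(3,2) a2@(0,0) a3@(0,0) a4@(3,2) a5@(1,0) | pheromone: 2 0 0 0 / 1 0 0 0 / 0 0 0 0 / 0 0 6 0
t=2: a0@(3,2) a1@(3,2) a2@(0,0) a3@(0,0) a4@(3,2) a5@(0,0) | pheromone: 4 0 0 0 / 0 0 0 0 / 0 0 0 0 / 0 0 8 0

no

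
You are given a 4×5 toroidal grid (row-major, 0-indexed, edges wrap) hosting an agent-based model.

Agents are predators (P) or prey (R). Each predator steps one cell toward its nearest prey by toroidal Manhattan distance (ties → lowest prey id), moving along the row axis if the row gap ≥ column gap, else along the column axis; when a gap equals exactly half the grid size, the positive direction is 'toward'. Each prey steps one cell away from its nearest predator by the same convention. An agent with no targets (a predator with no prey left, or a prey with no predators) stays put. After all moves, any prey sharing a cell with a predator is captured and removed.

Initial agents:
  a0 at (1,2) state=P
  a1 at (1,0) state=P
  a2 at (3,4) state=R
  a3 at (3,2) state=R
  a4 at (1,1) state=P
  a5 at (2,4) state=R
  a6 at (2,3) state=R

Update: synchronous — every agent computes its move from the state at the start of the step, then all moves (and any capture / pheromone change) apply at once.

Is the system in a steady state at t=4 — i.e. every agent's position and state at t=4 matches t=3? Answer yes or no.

t=1: a0@(2,2):P a1@(2,0):P a2@(2,4):R a4@(2,1):P a5@(3,4):R a6@(3,3):R
t=2: a0@(2,3):P a1@(2,4):P a4@(2,0):P a5@(0,4):R a6@(0,3):R
t=3: a0@(3,3):P a1@(3,4):P a4@(3,0):P
t=4: (unchanged — steady state)

yes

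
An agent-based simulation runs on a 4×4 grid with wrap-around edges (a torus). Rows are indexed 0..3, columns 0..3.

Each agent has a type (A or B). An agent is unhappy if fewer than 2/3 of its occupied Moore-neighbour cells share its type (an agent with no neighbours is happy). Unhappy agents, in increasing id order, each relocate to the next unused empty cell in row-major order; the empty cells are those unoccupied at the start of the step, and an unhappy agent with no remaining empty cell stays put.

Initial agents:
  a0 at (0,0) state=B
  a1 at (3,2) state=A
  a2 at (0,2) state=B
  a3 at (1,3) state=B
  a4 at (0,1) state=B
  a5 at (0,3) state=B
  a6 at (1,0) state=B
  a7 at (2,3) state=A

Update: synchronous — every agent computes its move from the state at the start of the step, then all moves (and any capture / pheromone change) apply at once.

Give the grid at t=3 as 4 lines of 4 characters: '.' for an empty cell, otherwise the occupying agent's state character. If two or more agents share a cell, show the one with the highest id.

BAAB
B..B
.BB.
....

t=1: a0@(0,0):B a1@(1,1):A a2@(0,2):B a3@(1,3):B a4@(0,1):B a5@(0,3):B a6@(1,0):B a7@(1,2):A
t=2: a0@(0,0):B a1@(2,0):A a2@(2,1):B a3@(1,3):B a4@(2,2):B a5@(0,3):B a6@(1,0):B a7@(2,3):A
t=3: a0@(0,0):B a1@(0,1):A a2@(2,1):B a3@(1,3):B a4@(2,2):B a5@(0,3):B a6@(1,0):B a7@(0,2):A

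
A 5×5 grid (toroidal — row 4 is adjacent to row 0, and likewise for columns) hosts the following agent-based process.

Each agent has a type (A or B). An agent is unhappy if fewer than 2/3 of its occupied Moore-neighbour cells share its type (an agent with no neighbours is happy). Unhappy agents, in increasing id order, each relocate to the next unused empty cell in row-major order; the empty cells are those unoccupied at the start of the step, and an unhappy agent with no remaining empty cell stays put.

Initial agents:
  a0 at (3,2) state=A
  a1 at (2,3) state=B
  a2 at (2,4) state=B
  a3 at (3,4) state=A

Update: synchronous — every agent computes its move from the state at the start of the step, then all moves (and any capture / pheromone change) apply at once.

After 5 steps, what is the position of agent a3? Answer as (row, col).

t=1: a0@(0,0):A a1@(0,1):B a2@(0,2):B a3@(0,3):A
t=2: a0@(0,4):A a1@(1,0):B a2@(1,1):B a3@(1,2):A
t=3: a0@(0,0):A a1@(0,1):B a2@(0,2):B a3@(0,3):A
t=4: a0@(0,4):A a1@(1,0):B a2@(1,1):B a3@(1,2):A
t=5: a0@(0,0):A a1@(0,1):B a2@(0,2):B a3@(0,3):A

(0, 3)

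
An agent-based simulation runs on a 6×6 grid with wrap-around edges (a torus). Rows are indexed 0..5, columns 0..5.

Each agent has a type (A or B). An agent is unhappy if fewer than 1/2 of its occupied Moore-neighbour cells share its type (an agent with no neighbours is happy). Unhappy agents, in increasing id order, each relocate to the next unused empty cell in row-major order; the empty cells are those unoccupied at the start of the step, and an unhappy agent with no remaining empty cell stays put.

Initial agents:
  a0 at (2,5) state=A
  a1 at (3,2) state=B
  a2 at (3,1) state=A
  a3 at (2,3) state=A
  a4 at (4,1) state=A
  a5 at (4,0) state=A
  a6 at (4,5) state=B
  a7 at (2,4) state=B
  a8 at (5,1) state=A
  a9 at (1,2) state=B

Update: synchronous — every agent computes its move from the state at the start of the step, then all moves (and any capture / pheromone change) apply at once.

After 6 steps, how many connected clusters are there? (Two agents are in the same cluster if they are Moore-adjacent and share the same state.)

5

t=1: a0@(0,0):A a1@(0,1):B a2@(3,1):A a3@(0,2):A a4@(4,1):A a5@(4,0):A a6@(0,3):B a7@(0,4):B a8@(5,1):A a9@(0,5):B
t=2: a0@(1,0):A a1@(1,1):B a2@(3,1):A a3@(1,2):A a4@(4,1):A a5@(4,0):A a6@(0,3):B a7@(0,4):B a8@(5,1):A a9@(0,5):B
t=3: a0@(0,0):A a1@(0,1):B a2@(3,1):A a3@(0,2):A a4@(4,1):A a5@(4,0):A a6@(0,3):B a7@(0,4):B a8@(5,1):A a9@(0,5):B
t=4: a0@(1,0):A a1@(1,1):B a2@(3,1):A a3@(1,2):A a4@(4,1):A a5@(4,0):A a6@(0,3):B a7@(0,4):B a8@(5,1):A a9@(0,5):B
t=5: a0@(0,0):A a1@(0,1):B a2@(3,1):A a3@(0,2):A a4@(4,1):A a5@(4,0):A a6@(0,3):B a7@(0,4):B a8@(5,1):A a9@(0,5):B
t=6: a0@(1,0):A a1@(1,1):B a2@(3,1):A a3@(1,2):A a4@(4,1):A a5@(4,0):A a6@(0,3):B a7@(0,4):B a8@(5,1):A a9@(0,5):B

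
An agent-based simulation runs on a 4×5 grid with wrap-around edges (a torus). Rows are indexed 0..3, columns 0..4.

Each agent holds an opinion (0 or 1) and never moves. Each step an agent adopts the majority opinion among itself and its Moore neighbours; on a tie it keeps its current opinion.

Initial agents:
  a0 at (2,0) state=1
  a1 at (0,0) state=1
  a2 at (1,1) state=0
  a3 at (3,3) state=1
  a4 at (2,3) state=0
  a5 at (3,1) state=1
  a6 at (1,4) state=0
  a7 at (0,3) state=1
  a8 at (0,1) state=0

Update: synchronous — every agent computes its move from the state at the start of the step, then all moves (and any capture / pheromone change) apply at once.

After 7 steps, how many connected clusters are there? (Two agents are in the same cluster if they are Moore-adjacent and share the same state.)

2

t=1: a0@(2,0):1 a1@(0,0):0 a2@(1,1):0 a3@(3,3):1 a4@(2,3):0 a5@(3,1):1 a6@(1,4):1 a7@(0,3):1 a8@(0,1):0
t=2: a0@(2,0):1 a1@(0,0):0 a2@(1,1):0 a3@(3,3):1 a4@(2,3):1 a5@(3,1):1 a6@(1,4):1 a7@(0,3):1 a8@(0,1):0
t=3: (unchanged — steady state)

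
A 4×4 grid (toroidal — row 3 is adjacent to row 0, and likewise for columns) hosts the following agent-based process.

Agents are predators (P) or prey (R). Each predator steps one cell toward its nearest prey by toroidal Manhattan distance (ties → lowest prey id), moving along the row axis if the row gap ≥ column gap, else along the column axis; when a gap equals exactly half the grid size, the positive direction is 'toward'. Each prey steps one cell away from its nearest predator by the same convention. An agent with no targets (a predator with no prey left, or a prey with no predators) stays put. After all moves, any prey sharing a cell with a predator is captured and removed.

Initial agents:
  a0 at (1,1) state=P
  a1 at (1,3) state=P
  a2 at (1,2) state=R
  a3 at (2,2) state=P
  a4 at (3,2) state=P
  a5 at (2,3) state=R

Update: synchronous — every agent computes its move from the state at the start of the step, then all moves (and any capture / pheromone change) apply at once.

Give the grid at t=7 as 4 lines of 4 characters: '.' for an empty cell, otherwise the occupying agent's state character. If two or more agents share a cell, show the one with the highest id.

t=1: a0@(1,2):P a1@(1,2):P a2@(1,3):R a3@(1,2):P a4@(0,2):P a5@(3,3):R
t=2: a0@(1,3):P a1@(1,3):P a2@(1,0):R a3@(1,3):P a4@(1,2):P a5@(2,3):R
t=3: a0@(1,0):P a1@(1,0):P a2@(1,1):R a3@(1,0):P a4@(1,3):P a5@(3,3):R
t=4: a0@(1,1):P a1@(1,1):P a2@(1,2):R a3@(1,1):P a4@(1,0):P a5@(2,3):R
t=5: a0@(1,2):P a1@(1,2):P a2@(1,3):R a3@(1,2):P a4@(1,1):P a5@(3,3):R
t=6: a0@(1,3):P a1@(1,3):P a2@(1,0):R a3@(1,3):P a4@(1,2):P a5@(2,3):R
t=7: a0@(1,0):P a1@(1,0):P a2@(1,1):R a3@(1,0):P a4@(1,3):P a5@(3,3):R

....
PR.P
....
...R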